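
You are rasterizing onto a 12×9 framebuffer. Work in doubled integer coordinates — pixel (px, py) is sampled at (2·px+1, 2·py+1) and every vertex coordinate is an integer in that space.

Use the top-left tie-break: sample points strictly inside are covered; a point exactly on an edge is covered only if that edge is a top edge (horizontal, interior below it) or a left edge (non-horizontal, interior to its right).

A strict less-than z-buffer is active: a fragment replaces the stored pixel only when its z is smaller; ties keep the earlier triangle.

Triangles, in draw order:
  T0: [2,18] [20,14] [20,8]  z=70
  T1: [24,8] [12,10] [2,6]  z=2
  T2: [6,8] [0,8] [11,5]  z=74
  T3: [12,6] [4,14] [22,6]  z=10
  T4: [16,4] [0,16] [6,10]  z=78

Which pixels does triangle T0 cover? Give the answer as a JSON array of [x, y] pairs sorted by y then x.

T0:
  2·area = 108  (B↔C swapped to make it positive)
  edge (2, 18)→(20, 8): d=(18,-10) top-left  bias=+0
  edge (20, 8)→(20, 14): d=(0,6) right/bottom  bias=-1
  edge (20, 14)→(2, 18): d=(-18,4) right/bottom  bias=-1
    (9,4)@(19, 9): e=[8,6,94] → #
    (10,4)@(21, 9): e=[28,-6,86] → ·
    (7,5)@(15, 11): e=[4,30,74] → #
    (8,5)@(17, 11): e=[24,18,66] → #
    (10,5)@(21, 11): e=[64,-6,50] → ·
    (5,6)@(11, 13): e=[0,54,54] → #  [on edge]
    (6,6)@(13, 13): e=[20,42,46] → #
    (10,6)@(21, 13): e=[100,-6,14] → ·
    (4,7)@(9, 15): e=[16,66,26] → #
    (8,7)@(17, 15): e=[96,18,-6] → ·
    (9,7)@(19, 15): e=[116,6,-14] → ·
    (2,8)@(5, 17): e=[12,90,6] → #
  covered (14 px):
    · · · · · · · · · · · ·
    · · · · · · · · · · · ·
    · · · · · · · · · · · ·
    · · · · · · · · · · · ·
    · · · · · · · · · # · ·
    · · · · · · · # # # · ·
    · · · · · # # # # # · ·
    · · · · # # # # · · · ·
    · · # · · · · · · · · ·
T1:
  2·area = 68
  edge (24, 8)→(12, 10): d=(-12,2) right/bottom  bias=-1
  edge (12, 10)→(2, 6): d=(-10,-4) top-left  bias=+0
  edge (2, 6)→(24, 8): d=(22,2) right/bottom  bias=-1
    (2,3)@(5, 7): e=[50,2,16] → #
    (3,3)@(7, 7): e=[46,10,12] → #
    (4,3)@(9, 7): e=[42,18,8] → #
    (5,3)@(11, 7): e=[38,26,4] → #
    (6,3)@(13, 7): e=[34,34,0] → ·  [on edge]
    (2,4)@(5, 9): e=[26,-18,60] → ·
    (3,4)@(7, 9): e=[22,-10,56] → ·
    (4,4)@(9, 9): e=[18,-2,52] → ·
    (5,4)@(11, 9): e=[14,6,48] → #
    (6,4)@(13, 9): e=[10,14,44] → #
    (7,4)@(15, 9): e=[6,22,40] → #
    (8,4)@(17, 9): e=[2,30,36] → #
  covered (8 px):
    · · · · · · · · · · · ·
    · · · · · · · · · · · ·
    · · · · · · · · · · · ·
    · · # # # # · · · · · ·
    · · · · · # # # # · · ·
    · · · · · · · · · · · ·
    · · · · · · · · · · · ·
    · · · · · · · · · · · ·
    · · · · · · · · · · · ·
T2:
  2·area = 18
  edge (6, 8)→(0, 8): d=(-6,0) right/bottom  bias=-1
  edge (0, 8)→(11, 5): d=(11,-3) top-left  bias=+0
  edge (11, 5)→(6, 8): d=(-5,3) right/bottom  bias=-1
    (5,2)@(11, 5): e=[18,0,0] → ·  [on edge]
    (2,3)@(5, 7): e=[6,4,8] → #
    (3,3)@(7, 7): e=[6,10,2] → #
    (4,3)@(9, 7): e=[6,16,-4] → ·
    (2,4)@(5, 9): e=[-6,26,-2] → ·
    (3,4)@(7, 9): e=[-6,32,-8] → ·
    (0,5)@(1, 11): e=[-18,36,0] → ·  [on edge]
  covered (2 px):
    · · · · · · · · · · · ·
    · · · · · · · · · · · ·
    · · · · · · · · · · · ·
    · · # # · · · · · · · ·
    · · · · · · · · · · · ·
    · · · · · · · · · · · ·
    · · · · · · · · · · · ·
    · · · · · · · · · · · ·
    · · · · · · · · · · · ·
T3:
  2·area = 80  (B↔C swapped to make it positive)
  edge (12, 6)→(22, 6): d=(10,0) top-left  bias=+0
  edge (22, 6)→(4, 14): d=(-18,8) right/bottom  bias=-1
  edge (4, 14)→(12, 6): d=(8,-8) top-left  bias=+0
    (8,0)@(17, 1): e=[-50,130,0] → ·  [on edge]
    (7,1)@(15, 3): e=[-30,110,0] → ·  [on edge]
    (6,2)@(13, 5): e=[-10,90,0] → ·  [on edge]
    (5,3)@(11, 7): e=[10,70,0] → #  [on edge]
    (6,3)@(13, 7): e=[10,54,16] → #
    (7,3)@(15, 7): e=[10,38,32] → #
    (8,3)@(17, 7): e=[10,22,48] → #
    (9,3)@(19, 7): e=[10,6,64] → #
    (10,3)@(21, 7): e=[10,-10,80] → ·
    (4,4)@(9, 9): e=[30,50,0] → #  [on edge]
    (8,4)@(17, 9): e=[30,-14,64] → ·
    (9,4)@(19, 9): e=[30,-30,80] → ·
    (3,5)@(7, 11): e=[50,30,0] → #  [on edge]
    (2,6)@(5, 13): e=[70,10,0] → #  [on edge]
    (1,7)@(3, 15): e=[90,-10,0] → ·  [on edge]
    (0,8)@(1, 17): e=[110,-30,0] → ·  [on edge]
  covered (12 px):
    · · · · · · · · · · · ·
    · · · · · · · · · · · ·
    · · · · · · · · · · · ·
    · · · · · # # # # # · ·
    · · · · # # # # · · · ·
    · · · # # · · · · · · ·
    · · # · · · · · · · · ·
    · · · · · · · · · · · ·
    · · · · · · · · · · · ·
T4:
  2·area = 24
  edge (16, 4)→(0, 16): d=(-16,12) right/bottom  bias=-1
  edge (0, 16)→(6, 10): d=(6,-6) top-left  bias=+0
  edge (6, 10)→(16, 4): d=(10,-6) top-left  bias=+0
    (7,0)@(15, 1): e=[60,0,-36] → ·  [on edge]
    (10,0)@(21, 1): e=[-12,36,0] → ·  [on edge]
    (6,1)@(13, 3): e=[52,0,-28] → ·  [on edge]
    (5,2)@(11, 5): e=[44,0,-20] → ·  [on edge]
    (4,3)@(9, 7): e=[36,0,-12] → ·  [on edge]
    (5,3)@(11, 7): e=[12,12,0] → #  [on edge]
    (6,3)@(13, 7): e=[-12,24,12] → ·
    (3,4)@(7, 9): e=[28,0,-4] → ·  [on edge]
    (4,4)@(9, 9): e=[4,12,8] → #
    (5,4)@(11, 9): e=[-20,24,20] → ·
    (2,5)@(5, 11): e=[20,0,4] → #  [on edge]
    (3,5)@(7, 11): e=[-4,12,16] → ·
    (0,6)@(1, 13): e=[36,-12,0] → ·  [on edge]
    (1,6)@(3, 13): e=[12,0,12] → #  [on edge]
    (0,7)@(1, 15): e=[4,0,20] → #  [on edge]
  covered (5 px):
    · · · · · · · · · · · ·
    · · · · · · · · · · · ·
    · · · · · · · · · · · ·
    · · · · · # · · · · · ·
    · · · · # · · · · · · ·
    · · # · · · · · · · · ·
    · # · · · · · · · · · ·
    # · · · · · · · · · · ·
    · · · · · · · · · · · ·

Answer: [[9,4],[7,5],[8,5],[9,5],[5,6],[6,6],[7,6],[8,6],[9,6],[4,7],[5,7],[6,7],[7,7],[2,8]]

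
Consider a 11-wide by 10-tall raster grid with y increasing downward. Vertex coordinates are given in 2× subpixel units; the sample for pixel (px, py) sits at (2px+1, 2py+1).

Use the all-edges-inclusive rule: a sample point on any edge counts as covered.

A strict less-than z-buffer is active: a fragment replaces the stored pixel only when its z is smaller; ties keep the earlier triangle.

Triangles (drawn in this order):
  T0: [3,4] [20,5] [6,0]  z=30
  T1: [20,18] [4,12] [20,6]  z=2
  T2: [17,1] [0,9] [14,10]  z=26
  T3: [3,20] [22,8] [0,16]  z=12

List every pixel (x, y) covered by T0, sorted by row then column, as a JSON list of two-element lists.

T0:
  2·area = 71  (B↔C swapped to make it positive)
  edge (3, 4)→(6, 0): d=(3,-4) inclusive
  edge (6, 0)→(20, 5): d=(14,5) inclusive
  edge (20, 5)→(3, 4): d=(-17,-1) inclusive
    (3,0)@(7, 1): e=[7,9,55] → X
    (4,0)@(9, 1): e=[15,-1,57] → .
    (2,1)@(5, 3): e=[5,47,19] → X
    (4,1)@(9, 3): e=[21,27,23] → X
    (5,1)@(11, 3): e=[29,17,25] → X
    (6,1)@(13, 3): e=[37,7,27] → X
    (7,1)@(15, 3): e=[45,-3,29] → .
    (2,2)@(5, 5): e=[11,75,-15] → .
    (3,2)@(7, 5): e=[19,65,-13] → .
    (4,2)@(9, 5): e=[27,55,-11] → .
    (5,2)@(11, 5): e=[35,45,-9] → .
    (6,2)@(13, 5): e=[43,35,-7] → .
  covered (6 px):
    . . . X . . . . . . .
    . . X X X X X . . . .
    . . . . . . . . . . .
    . . . . . . . . . . .
    . . . . . . . . . . .
    . . . . . . . . . . .
    . . . . . . . . . . .
    . . . . . . . . . . .
    . . . . . . . . . . .
    . . . . . . . . . . .
T1:
  2·area = 192
  edge (20, 18)→(4, 12): d=(-16,-6) inclusive
  edge (4, 12)→(20, 6): d=(16,-6) inclusive
  edge (20, 6)→(20, 18): d=(0,12) inclusive
    (9,3)@(19, 7): e=[170,10,12] → X
    (10,3)@(21, 7): e=[182,22,-12] → .
    (6,4)@(13, 9): e=[102,6,84] → X
    (7,4)@(15, 9): e=[114,18,60] → X
    (8,4)@(17, 9): e=[126,30,36] → X
    (10,4)@(21, 9): e=[150,54,-12] → .
    (3,5)@(7, 11): e=[34,2,156] → X
    (4,5)@(9, 11): e=[46,14,132] → X
    (5,5)@(11, 11): e=[58,26,108] → X
    (10,5)@(21, 11): e=[118,86,-12] → .
    (3,6)@(7, 13): e=[2,34,156] → X
    (10,6)@(21, 13): e=[86,118,-12] → .
  covered (24 px):
    . . . . . . . . . . .
    . . . . . . . . . . .
    . . . . . . . . . . .
    . . . . . . . . . X .
    . . . . . . X X X X .
    . . . X X X X X X X .
    . . . X X X X X X X .
    . . . . . . X X X X .
    . . . . . . . . . X .
    . . . . . . . . . . .
T2:
  2·area = 129  (B↔C swapped to make it positive)
  edge (17, 1)→(14, 10): d=(-3,9) inclusive
  edge (14, 10)→(0, 9): d=(-14,-1) inclusive
  edge (0, 9)→(17, 1): d=(17,-8) inclusive
    (8,0)@(17, 1): e=[0,129,0] → X  [on edge]
    (9,0)@(19, 1): e=[-18,131,16] → .
    (6,1)@(13, 3): e=[30,97,2] → X
    (7,1)@(15, 3): e=[12,99,18] → X
    (8,1)@(17, 3): e=[-6,101,34] → .
    (4,2)@(9, 5): e=[60,65,4] → X
    (5,2)@(11, 5): e=[42,67,20] → X
    (8,2)@(17, 5): e=[-12,73,68] → .
    (2,3)@(5, 7): e=[90,33,6] → X
    (3,3)@(7, 7): e=[72,35,22] → X
    (7,3)@(15, 7): e=[0,43,86] → X  [on edge]
    (8,3)@(17, 7): e=[-18,45,102] → .
    (6,6)@(13, 13): e=[0,-43,172] → .  [on edge]
    (5,9)@(11, 19): e=[0,-129,258] → .  [on edge]
  covered (20 px):
    . . . . . . . . X . .
    . . . . . . X X . . .
    . . . . X X X X . . .
    . . X X X X X X . . .
    X X X X X X X . . . .
    . . . . . . . . . . .
    . . . . . . . . . . .
    . . . . . . . . . . .
    . . . . . . . . . . .
    . . . . . . . . . . .
T3:
  2·area = 112  (B↔C swapped to make it positive)
  edge (3, 20)→(0, 16): d=(-3,-4) inclusive
  edge (0, 16)→(22, 8): d=(22,-8) inclusive
  edge (22, 8)→(3, 20): d=(-19,12) inclusive
    (7,5)@(15, 11): e=[75,10,27] → X
    (8,5)@(17, 11): e=[83,26,3] → X
    (9,5)@(19, 11): e=[91,42,-21] → .
    (4,6)@(9, 13): e=[45,6,61] → X
    (5,6)@(11, 13): e=[53,22,37] → X
    (6,6)@(13, 13): e=[61,38,13] → X
    (7,6)@(15, 13): e=[69,54,-11] → .
    (8,6)@(17, 13): e=[77,70,-35] → .
    (1,7)@(3, 15): e=[15,2,95] → X
    (2,7)@(5, 15): e=[23,18,71] → X
    (3,7)@(7, 15): e=[31,34,47] → X
    (5,7)@(11, 15): e=[47,66,-1] → .
  covered (14 px):
    . . . . . . . . . . .
    . . . . . . . . . . .
    . . . . . . . . . . .
    . . . . . . . . . . .
    . . . . . . . . . . .
    . . . . . . . X X . .
    . . . . X X X . . . .
    . X X X X . . . . . .
    X X X X . . . . . . .
    . X . . . . . . . . .

Final: [[3,0],[2,1],[3,1],[4,1],[5,1],[6,1]]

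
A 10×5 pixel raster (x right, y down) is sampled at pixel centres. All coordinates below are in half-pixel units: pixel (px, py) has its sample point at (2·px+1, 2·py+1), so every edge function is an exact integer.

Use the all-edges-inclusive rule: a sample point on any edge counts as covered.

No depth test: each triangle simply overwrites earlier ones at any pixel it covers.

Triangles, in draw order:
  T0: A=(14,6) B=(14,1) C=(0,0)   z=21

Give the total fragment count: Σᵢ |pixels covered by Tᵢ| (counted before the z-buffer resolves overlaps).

T0:
  2·area = 70  (B↔C swapped to make it positive)
  edge (14, 6)→(0, 0): d=(-14,-6) inclusive
  edge (0, 0)→(14, 1): d=(14,1) inclusive
  edge (14, 1)→(14, 6): d=(0,5) inclusive
    (1,0)@(3, 1): e=[4,11,55] → #
    (2,0)@(5, 1): e=[16,9,45] → #
    (3,0)@(7, 1): e=[28,7,35] → #
    (4,0)@(9, 1): e=[40,5,25] → #
    (5,0)@(11, 1): e=[52,3,15] → #
    (6,0)@(13, 1): e=[64,1,5] → #
    (7,0)@(15, 1): e=[76,-1,-5] → ·
    (1,1)@(3, 3): e=[-24,39,55] → ·
    (2,1)@(5, 3): e=[-12,37,45] → ·
    (3,1)@(7, 3): e=[0,35,35] → #  [on edge]
    (7,1)@(15, 3): e=[48,27,-5] → ·
    (3,2)@(7, 5): e=[-28,63,35] → ·
  covered (11 px):
    · # # # # # # · · ·
    · · · # # # # · · ·
    · · · · · · # · · ·
    · · · · · · · · · ·
    · · · · · · · · · ·

Final: 11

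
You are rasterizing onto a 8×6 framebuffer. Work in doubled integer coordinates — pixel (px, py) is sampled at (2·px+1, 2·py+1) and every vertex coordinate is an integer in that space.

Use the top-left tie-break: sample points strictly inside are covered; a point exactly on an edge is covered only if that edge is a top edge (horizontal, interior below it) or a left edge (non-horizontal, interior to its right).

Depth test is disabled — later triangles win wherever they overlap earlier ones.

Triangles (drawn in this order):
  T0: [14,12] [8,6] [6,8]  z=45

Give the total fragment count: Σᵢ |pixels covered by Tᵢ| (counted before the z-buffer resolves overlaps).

T0:
  2·area = 24  (B↔C swapped to make it positive)
  edge (14, 12)→(6, 8): d=(-8,-4) top-left  bias=+0
  edge (6, 8)→(8, 6): d=(2,-2) top-left  bias=+0
  edge (8, 6)→(14, 12): d=(6,6) right/bottom  bias=-1
    (1,0)@(3, 1): e=[44,-20,0] → ·  [on edge]
    (6,0)@(13, 1): e=[84,0,-60] → ·  [on edge]
    (2,1)@(5, 3): e=[36,-12,0] → ·  [on edge]
    (5,1)@(11, 3): e=[60,0,-36] → ·  [on edge]
    (3,2)@(7, 5): e=[28,-4,0] → ·  [on edge]
    (4,2)@(9, 5): e=[36,0,-12] → ·  [on edge]
    (3,3)@(7, 7): e=[12,0,12] → █  [on edge]
    (4,3)@(9, 7): e=[20,4,0] → ·  [on edge]
    (2,4)@(5, 9): e=[-12,0,36] → ·  [on edge]
    (3,4)@(7, 9): e=[-4,4,24] → ·
    (4,4)@(9, 9): e=[4,8,12] → █
    (5,4)@(11, 9): e=[12,12,0] → ·  [on edge]
    (1,5)@(3, 11): e=[-36,0,60] → ·  [on edge]
    (6,5)@(13, 11): e=[4,20,0] → ·  [on edge]
  covered (2 px):
    · · · · · · · ·
    · · · · · · · ·
    · · · · · · · ·
    · · · █ · · · ·
    · · · · █ · · ·
    · · · · · · · ·

Answer: 2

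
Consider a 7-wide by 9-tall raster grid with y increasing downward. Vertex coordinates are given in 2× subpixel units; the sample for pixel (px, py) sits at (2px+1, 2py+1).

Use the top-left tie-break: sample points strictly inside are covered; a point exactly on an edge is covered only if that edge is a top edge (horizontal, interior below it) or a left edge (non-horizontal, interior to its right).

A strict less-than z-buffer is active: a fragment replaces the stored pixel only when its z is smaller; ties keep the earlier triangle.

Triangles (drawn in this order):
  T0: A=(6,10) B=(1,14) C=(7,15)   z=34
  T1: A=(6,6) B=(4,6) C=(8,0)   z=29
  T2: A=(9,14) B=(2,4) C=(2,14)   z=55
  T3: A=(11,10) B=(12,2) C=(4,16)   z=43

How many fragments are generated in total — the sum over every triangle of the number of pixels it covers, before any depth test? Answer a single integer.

T0:
  2·area = 29  (B↔C swapped to make it positive)
  edge (6, 10)→(7, 15): d=(1,5) right/bottom  bias=-1
  edge (7, 15)→(1, 14): d=(-6,-1) top-left  bias=+0
  edge (1, 14)→(6, 10): d=(5,-4) top-left  bias=+0
    (2,2)@(5, 5): e=[0,58,-29] → .  [on edge]
    (2,5)@(5, 11): e=[6,22,1] → X
    (3,5)@(7, 11): e=[-4,24,9] → .
    (1,6)@(3, 13): e=[18,8,3] → X
    (3,6)@(7, 13): e=[-2,12,19] → .
    (1,7)@(3, 15): e=[20,-4,13] → .
    (2,7)@(5, 15): e=[10,-2,21] → .
    (3,7)@(7, 15): e=[0,0,29] → .  [on edge]
  covered (3 px):
    . . . . . . .
    . . . . . . .
    . . . . . . .
    . . . . . . .
    . . . . . . .
    . . X . . . .
    . X X . . . .
    . . . . . . .
    . . . . . . .
T1:
  2·area = 12
  edge (6, 6)→(4, 6): d=(-2,0) right/bottom  bias=-1
  edge (4, 6)→(8, 0): d=(4,-6) top-left  bias=+0
  edge (8, 0)→(6, 6): d=(-2,6) right/bottom  bias=-1
    (3,1)@(7, 3): e=[6,6,0] → .  [on edge]
    (2,2)@(5, 5): e=[2,2,8] → X
    (3,2)@(7, 5): e=[2,14,-4] → .
    (2,3)@(5, 7): e=[-2,10,4] → .
    (2,4)@(5, 9): e=[-6,18,0] → .  [on edge]
    (1,7)@(3, 15): e=[-18,30,0] → .  [on edge]
  covered (1 px):
    . . . . . . .
    . . . . . . .
    . . X . . . .
    . . . . . . .
    . . . . . . .
    . . . . . . .
    . . . . . . .
    . . . . . . .
    . . . . . . .
T2:
  2·area = 70  (B↔C swapped to make it positive)
  edge (9, 14)→(2, 14): d=(-7,0) right/bottom  bias=-1
  edge (2, 14)→(2, 4): d=(0,-10) top-left  bias=+0
  edge (2, 4)→(9, 14): d=(7,10) right/bottom  bias=-1
    (1,3)@(3, 7): e=[49,10,11] → X
    (2,3)@(5, 7): e=[49,30,-9] → .
    (1,4)@(3, 9): e=[35,10,25] → X
    (2,4)@(5, 9): e=[35,30,5] → X
    (3,4)@(7, 9): e=[35,50,-15] → .
    (1,5)@(3, 11): e=[21,10,39] → X
    (3,5)@(7, 11): e=[21,50,-1] → .
    (1,6)@(3, 13): e=[7,10,53] → X
    (3,6)@(7, 13): e=[7,50,13] → X
    (4,6)@(9, 13): e=[7,70,-7] → .
    (1,7)@(3, 15): e=[-7,10,67] → .
    (2,7)@(5, 15): e=[-7,30,47] → .
  covered (8 px):
    . . . . . . .
    . . . . . . .
    . . . . . . .
    . X . . . . .
    . X X . . . .
    . X X . . . .
    . X X X . . .
    . . . . . . .
    . . . . . . .
T3:
  2·area = 50  (B↔C swapped to make it positive)
  edge (11, 10)→(4, 16): d=(-7,6) right/bottom  bias=-1
  edge (4, 16)→(12, 2): d=(8,-14) top-left  bias=+0
  edge (12, 2)→(11, 10): d=(-1,8) right/bottom  bias=-1
    (5,2)@(11, 5): e=[35,10,5] → X
    (6,2)@(13, 5): e=[23,38,-11] → .
    (5,3)@(11, 7): e=[21,26,3] → X
    (6,3)@(13, 7): e=[9,54,-13] → .
    (4,4)@(9, 9): e=[19,14,17] → X
    (6,4)@(13, 9): e=[-5,70,-15] → .
    (3,5)@(7, 11): e=[17,2,31] → X
    (5,5)@(11, 11): e=[-7,58,-1] → .
    (3,6)@(7, 13): e=[3,18,29] → X
    (4,6)@(9, 13): e=[-9,46,13] → .
    (2,7)@(5, 15): e=[1,6,43] → X
    (3,7)@(7, 15): e=[-11,34,27] → .
  covered (8 px):
    . . . . . . .
    . . . . . . .
    . . . . . X .
    . . . . . X .
    . . . . X X .
    . . . X X . .
    . . . X . . .
    . . X . . . .
    . . . . . . .

Final: 20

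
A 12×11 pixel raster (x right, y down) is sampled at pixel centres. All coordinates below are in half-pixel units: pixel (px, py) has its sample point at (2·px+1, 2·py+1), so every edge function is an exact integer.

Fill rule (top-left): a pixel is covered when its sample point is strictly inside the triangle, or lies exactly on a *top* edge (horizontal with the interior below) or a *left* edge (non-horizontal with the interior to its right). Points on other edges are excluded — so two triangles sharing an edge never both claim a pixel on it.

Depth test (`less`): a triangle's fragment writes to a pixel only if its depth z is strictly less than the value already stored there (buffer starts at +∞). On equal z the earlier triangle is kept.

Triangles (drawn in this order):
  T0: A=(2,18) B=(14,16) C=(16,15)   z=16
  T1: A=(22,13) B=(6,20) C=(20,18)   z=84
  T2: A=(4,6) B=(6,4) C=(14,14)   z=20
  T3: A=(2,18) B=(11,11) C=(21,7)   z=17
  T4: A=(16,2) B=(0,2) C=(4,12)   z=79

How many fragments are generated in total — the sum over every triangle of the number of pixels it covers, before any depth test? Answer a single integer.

T0:
  2·area = 8  (B↔C swapped to make it positive)
  edge (2, 18)→(16, 15): d=(14,-3) top-left  bias=+0
  edge (16, 15)→(14, 16): d=(-2,1) right/bottom  bias=-1
  edge (14, 16)→(2, 18): d=(-12,2) right/bottom  bias=-1
    (3,8)@(7, 17): e=[1,5,2] → X
    (4,8)@(9, 17): e=[7,3,-2] → .
    (3,9)@(7, 19): e=[29,1,-22] → .
  covered (1 px):
    . . . . . . . . . . . .
    . . . . . . . . . . . .
    . . . . . . . . . . . .
    . . . . . . . . . . . .
    . . . . . . . . . . . .
    . . . . . . . . . . . .
    . . . . . . . . . . . .
    . . . . . . . . . . . .
    . . . X . . . . . . . .
    . . . . . . . . . . . .
    . . . . . . . . . . . .
T1:
  2·area = 66  (B↔C swapped to make it positive)
  edge (22, 13)→(20, 18): d=(-2,5) right/bottom  bias=-1
  edge (20, 18)→(6, 20): d=(-14,2) right/bottom  bias=-1
  edge (6, 20)→(22, 13): d=(16,-7) top-left  bias=+0
    (9,7)@(19, 15): e=[11,44,11] → X
    (10,7)@(21, 15): e=[1,40,25] → X
    (11,7)@(23, 15): e=[-9,36,39] → .
    (6,8)@(13, 17): e=[37,28,1] → X
    (7,8)@(15, 17): e=[27,24,15] → X
    (8,8)@(17, 17): e=[17,20,29] → X
    (10,8)@(21, 17): e=[-3,12,57] → .
    (4,9)@(9, 19): e=[53,8,5] → X
    (5,9)@(11, 19): e=[43,4,19] → X
    (6,9)@(13, 19): e=[33,0,33] → .  [on edge]
    (7,9)@(15, 19): e=[23,-4,47] → .
    (8,9)@(17, 19): e=[13,-8,61] → .
  covered (8 px):
    . . . . . . . . . . . .
    . . . . . . . . . . . .
    . . . . . . . . . . . .
    . . . . . . . . . . . .
    . . . . . . . . . . . .
    . . . . . . . . . . . .
    . . . . . . . . . . . .
    . . . . . . . . . X X .
    . . . . . . X X X X . .
    . . . . X X . . . . . .
    . . . . . . . . . . . .
T2:
  2·area = 36
  edge (4, 6)→(6, 4): d=(2,-2) top-left  bias=+0
  edge (6, 4)→(14, 14): d=(8,10) right/bottom  bias=-1
  edge (14, 14)→(4, 6): d=(-10,-8) top-left  bias=+0
    (4,0)@(9, 1): e=[0,-54,90] → .  [on edge]
    (3,1)@(7, 3): e=[0,-18,54] → .  [on edge]
    (2,2)@(5, 5): e=[0,18,18] → X  [on edge]
    (3,2)@(7, 5): e=[4,-2,34] → .
    (1,3)@(3, 7): e=[0,54,-18] → .  [on edge]
    (2,3)@(5, 7): e=[4,34,-2] → .
    (3,3)@(7, 7): e=[8,14,14] → X
    (4,3)@(9, 7): e=[12,-6,30] → .
    (0,4)@(1, 9): e=[0,90,-54] → .  [on edge]
    (3,4)@(7, 9): e=[12,30,-6] → .
    (4,4)@(9, 9): e=[16,10,10] → X
    (5,4)@(11, 9): e=[20,-10,26] → .
  covered (5 px):
    . . . . . . . . . . . .
    . . . . . . . . . . . .
    . . X . . . . . . . . .
    . . . X . . . . . . . .
    . . . . X . . . . . . .
    . . . . . X . . . . . .
    . . . . . . X . . . . .
    . . . . . . . . . . . .
    . . . . . . . . . . . .
    . . . . . . . . . . . .
    . . . . . . . . . . . .
T3:
  2·area = 34
  edge (2, 18)→(11, 11): d=(9,-7) top-left  bias=+0
  edge (11, 11)→(21, 7): d=(10,-4) top-left  bias=+0
  edge (21, 7)→(2, 18): d=(-19,11) right/bottom  bias=-1
    (10,3)@(21, 7): e=[34,0,0] → .  [on edge]
    (8,4)@(17, 9): e=[24,4,6] → X
    (9,4)@(19, 9): e=[38,12,-16] → .
    (5,5)@(11, 11): e=[0,0,34] → X  [on edge]
    (6,5)@(13, 11): e=[14,8,12] → X
    (7,5)@(15, 11): e=[28,16,-10] → .
    (8,5)@(17, 11): e=[42,24,-32] → .
    (4,6)@(9, 13): e=[4,12,18] → X
    (5,6)@(11, 13): e=[18,20,-4] → .
    (6,6)@(13, 13): e=[32,28,-26] → .
    (0,7)@(1, 15): e=[-34,0,68] → .  [on edge]
    (3,7)@(7, 15): e=[8,24,2] → X
  covered (5 px):
    . . . . . . . . . . . .
    . . . . . . . . . . . .
    . . . . . . . . . . . .
    . . . . . . . . . . . .
    . . . . . . . . X . . .
    . . . . . X X . . . . .
    . . . . X . . . . . . .
    . . . X . . . . . . . .
    . . . . . . . . . . . .
    . . . . . . . . . . . .
    . . . . . . . . . . . .
T4:
  2·area = 160  (B↔C swapped to make it positive)
  edge (16, 2)→(4, 12): d=(-12,10) right/bottom  bias=-1
  edge (4, 12)→(0, 2): d=(-4,-10) top-left  bias=+0
  edge (0, 2)→(16, 2): d=(16,0) top-left  bias=+0
    (0,1)@(1, 3): e=[138,6,16] → X
    (1,1)@(3, 3): e=[118,26,16] → X
    (2,1)@(5, 3): e=[98,46,16] → X
    (3,1)@(7, 3): e=[78,66,16] → X
    (4,1)@(9, 3): e=[58,86,16] → X
    (5,1)@(11, 3): e=[38,106,16] → X
    (6,1)@(13, 3): e=[18,126,16] → X
    (7,1)@(15, 3): e=[-2,146,16] → .
    (0,2)@(1, 5): e=[114,-2,48] → .
    (1,2)@(3, 5): e=[94,18,48] → X
    (6,2)@(13, 5): e=[-6,118,48] → .
    (1,3)@(3, 7): e=[70,10,80] → X
  covered (20 px):
    . . . . . . . . . . . .
    X X X X X X X . . . . .
    . X X X X X . . . . . .
    . X X X X . . . . . . .
    . X X X . . . . . . . .
    . . X . . . . . . . . .
    . . . . . . . . . . . .
    . . . . . . . . . . . .
    . . . . . . . . . . . .
    . . . . . . . . . . . .
    . . . . . . . . . . . .

Result: 39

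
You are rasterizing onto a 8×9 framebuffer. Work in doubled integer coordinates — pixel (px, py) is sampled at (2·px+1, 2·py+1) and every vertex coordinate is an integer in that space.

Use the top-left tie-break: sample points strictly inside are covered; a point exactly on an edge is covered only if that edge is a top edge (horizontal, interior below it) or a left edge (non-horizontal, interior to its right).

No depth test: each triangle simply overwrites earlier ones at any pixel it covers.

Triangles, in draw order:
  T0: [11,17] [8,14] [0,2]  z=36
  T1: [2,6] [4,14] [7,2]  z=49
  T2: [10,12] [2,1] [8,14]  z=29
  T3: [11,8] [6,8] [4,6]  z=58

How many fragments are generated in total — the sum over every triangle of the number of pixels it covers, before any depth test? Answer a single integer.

T0:
  2·area = 12
  edge (11, 17)→(8, 14): d=(-3,-3) top-left  bias=+0
  edge (8, 14)→(0, 2): d=(-8,-12) top-left  bias=+0
  edge (0, 2)→(11, 17): d=(11,15) right/bottom  bias=-1
    (0,3)@(1, 7): e=[0,-28,40] → ·  [on edge]
    (1,4)@(3, 9): e=[0,-20,32] → ·  [on edge]
    (2,4)@(5, 9): e=[6,4,2] → #
    (3,4)@(7, 9): e=[12,28,-28] → ·
    (2,5)@(5, 11): e=[0,-12,24] → ·  [on edge]
    (3,6)@(7, 13): e=[0,-4,16] → ·  [on edge]
    (4,7)@(9, 15): e=[0,4,8] → #  [on edge]
    (5,7)@(11, 15): e=[6,28,-22] → ·
    (4,8)@(9, 17): e=[-6,-12,30] → ·
    (5,8)@(11, 17): e=[0,12,0] → ·  [on edge]
  covered (2 px):
    · · · · · · · ·
    · · · · · · · ·
    · · · · · · · ·
    · · · · · · · ·
    · · # · · · · ·
    · · · · · · · ·
    · · · · · · · ·
    · · · · # · · ·
    · · · · · · · ·
T1:
  2·area = 48  (B↔C swapped to make it positive)
  edge (2, 6)→(7, 2): d=(5,-4) top-left  bias=+0
  edge (7, 2)→(4, 14): d=(-3,12) right/bottom  bias=-1
  edge (4, 14)→(2, 6): d=(-2,-8) top-left  bias=+0
    (2,2)@(5, 5): e=[7,15,26] → #
    (3,2)@(7, 5): e=[15,-9,42] → ·
    (1,3)@(3, 7): e=[9,33,6] → #
    (3,3)@(7, 7): e=[25,-15,38] → ·
    (1,4)@(3, 9): e=[19,27,2] → #
    (3,4)@(7, 9): e=[35,-21,34] → ·
    (1,5)@(3, 11): e=[29,21,-2] → ·
    (2,5)@(5, 11): e=[37,-3,14] → ·
  covered (5 px):
    · · · · · · · ·
    · · · · · · · ·
    · · # · · · · ·
    · # # · · · · ·
    · # # · · · · ·
    · · · · · · · ·
    · · · · · · · ·
    · · · · · · · ·
    · · · · · · · ·
T2:
  2·area = 38  (B↔C swapped to make it positive)
  edge (10, 12)→(8, 14): d=(-2,2) right/bottom  bias=-1
  edge (8, 14)→(2, 1): d=(-6,-13) top-left  bias=+0
  edge (2, 1)→(10, 12): d=(8,11) right/bottom  bias=-1
    (1,1)@(3, 3): e=[32,1,5] → #
    (2,1)@(5, 3): e=[28,27,-17] → ·
    (1,2)@(3, 5): e=[28,-11,21] → ·
    (2,3)@(5, 7): e=[20,3,15] → #
    (3,3)@(7, 7): e=[16,29,-7] → ·
    (7,3)@(15, 7): e=[0,133,-95] → ·  [on edge]
    (2,4)@(5, 9): e=[16,-9,31] → ·
    (3,4)@(7, 9): e=[12,17,9] → #
    (4,4)@(9, 9): e=[8,43,-13] → ·
    (6,4)@(13, 9): e=[0,95,-57] → ·  [on edge]
    (3,5)@(7, 11): e=[8,5,25] → #
    (4,5)@(9, 11): e=[4,31,3] → #
    (5,5)@(11, 11): e=[0,57,-19] → ·  [on edge]
    (4,6)@(9, 13): e=[0,19,19] → ·  [on edge]
    (3,7)@(7, 15): e=[0,-19,57] → ·  [on edge]
    (2,8)@(5, 17): e=[0,-57,95] → ·  [on edge]
  covered (5 px):
    · · · · · · · ·
    · # · · · · · ·
    · · · · · · · ·
    · · # · · · · ·
    · · · # · · · ·
    · · · # # · · ·
    · · · · · · · ·
    · · · · · · · ·
    · · · · · · · ·
T3:
  2·area = 10
  edge (11, 8)→(6, 8): d=(-5,0) right/bottom  bias=-1
  edge (6, 8)→(4, 6): d=(-2,-2) top-left  bias=+0
  edge (4, 6)→(11, 8): d=(7,2) right/bottom  bias=-1
    (0,1)@(1, 3): e=[25,0,-15] → ·  [on edge]
    (1,2)@(3, 5): e=[15,0,-5] → ·  [on edge]
    (2,3)@(5, 7): e=[5,0,5] → #  [on edge]
    (3,3)@(7, 7): e=[5,4,1] → #
    (4,3)@(9, 7): e=[5,8,-3] → ·
    (2,4)@(5, 9): e=[-5,-4,19] → ·
    (3,4)@(7, 9): e=[-5,0,15] → ·  [on edge]
    (4,5)@(9, 11): e=[-15,0,25] → ·  [on edge]
    (5,6)@(11, 13): e=[-25,0,35] → ·  [on edge]
    (6,7)@(13, 15): e=[-35,0,45] → ·  [on edge]
    (7,8)@(15, 17): e=[-45,0,55] → ·  [on edge]
  covered (2 px):
    · · · · · · · ·
    · · · · · · · ·
    · · · · · · · ·
    · · # # · · · ·
    · · · · · · · ·
    · · · · · · · ·
    · · · · · · · ·
    · · · · · · · ·
    · · · · · · · ·

Result: 14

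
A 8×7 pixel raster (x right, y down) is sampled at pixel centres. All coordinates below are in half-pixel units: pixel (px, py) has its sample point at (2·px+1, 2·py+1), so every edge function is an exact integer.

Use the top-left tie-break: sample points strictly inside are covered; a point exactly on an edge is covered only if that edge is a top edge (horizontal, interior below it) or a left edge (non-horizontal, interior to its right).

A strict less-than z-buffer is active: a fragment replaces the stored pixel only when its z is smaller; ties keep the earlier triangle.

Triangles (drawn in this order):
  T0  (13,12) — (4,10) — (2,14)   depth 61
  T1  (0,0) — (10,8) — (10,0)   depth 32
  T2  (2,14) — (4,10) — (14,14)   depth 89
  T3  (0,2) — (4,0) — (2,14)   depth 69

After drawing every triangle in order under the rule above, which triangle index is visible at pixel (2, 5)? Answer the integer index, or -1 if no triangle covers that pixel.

T0:
  2·area = 40  (B↔C swapped to make it positive)
  edge (13, 12)→(2, 14): d=(-11,2) right/bottom  bias=-1
  edge (2, 14)→(4, 10): d=(2,-4) top-left  bias=+0
  edge (4, 10)→(13, 12): d=(9,2) right/bottom  bias=-1
    (2,5)@(5, 11): e=[27,6,7] → █
    (3,5)@(7, 11): e=[23,14,3] → █
    (4,5)@(9, 11): e=[19,22,-1] → ·
    (1,6)@(3, 13): e=[9,2,29] → █
    (4,6)@(9, 13): e=[-3,26,17] → ·
  covered (5 px):
    · · · · · · · ·
    · · · · · · · ·
    · · · · · · · ·
    · · · · · · · ·
    · · · · · · · ·
    · · █ █ · · · ·
    · █ █ █ · · · ·
T1:
  2·area = 80  (B↔C swapped to make it positive)
  edge (0, 0)→(10, 0): d=(10,0) top-left  bias=+0
  edge (10, 0)→(10, 8): d=(0,8) right/bottom  bias=-1
  edge (10, 8)→(0, 0): d=(-10,-8) top-left  bias=+0
    (1,0)@(3, 1): e=[10,56,14] → █
    (2,0)@(5, 1): e=[10,40,30] → █
    (3,0)@(7, 1): e=[10,24,46] → █
    (4,0)@(9, 1): e=[10,8,62] → █
    (5,0)@(11, 1): e=[10,-8,78] → ·
    (1,1)@(3, 3): e=[30,56,-6] → ·
    (2,1)@(5, 3): e=[30,40,10] → █
    (5,1)@(11, 3): e=[30,-8,58] → ·
    (2,2)@(5, 5): e=[50,40,-10] → ·
    (3,2)@(7, 5): e=[50,24,6] → █
    (5,2)@(11, 5): e=[50,-8,38] → ·
    (3,3)@(7, 7): e=[70,24,-14] → ·
  covered (10 px):
    · █ █ █ █ · · ·
    · · █ █ █ · · ·
    · · · █ █ · · ·
    · · · · █ · · ·
    · · · · · · · ·
    · · · · · · · ·
    · · · · · · · ·
T2:
  2·area = 48
  edge (2, 14)→(4, 10): d=(2,-4) top-left  bias=+0
  edge (4, 10)→(14, 14): d=(10,4) right/bottom  bias=-1
  edge (14, 14)→(2, 14): d=(-12,0) right/bottom  bias=-1
    (2,5)@(5, 11): e=[6,6,36] → █
    (3,5)@(7, 11): e=[14,-2,36] → ·
    (1,6)@(3, 13): e=[2,34,12] → █
    (3,6)@(7, 13): e=[18,18,12] → █
    (4,6)@(9, 13): e=[26,10,12] → █
    (5,6)@(11, 13): e=[34,2,12] → █
    (6,6)@(13, 13): e=[42,-6,12] → ·
  covered (6 px):
    · · · · · · · ·
    · · · · · · · ·
    · · · · · · · ·
    · · · · · · · ·
    · · · · · · · ·
    · · █ · · · · ·
    · █ █ █ █ █ · ·
T3:
  2·area = 52
  edge (0, 2)→(4, 0): d=(4,-2) top-left  bias=+0
  edge (4, 0)→(2, 14): d=(-2,14) right/bottom  bias=-1
  edge (2, 14)→(0, 2): d=(-2,-12) top-left  bias=+0
    (1,0)@(3, 1): e=[2,12,38] → █
    (2,0)@(5, 1): e=[6,-16,62] → ·
    (0,1)@(1, 3): e=[6,36,10] → █
    (2,1)@(5, 3): e=[14,-20,58] → ·
    (0,2)@(1, 5): e=[14,32,6] → █
    (2,2)@(5, 5): e=[22,-24,54] → ·
    (0,3)@(1, 7): e=[22,28,2] → █
    (1,3)@(3, 7): e=[26,0,26] → ·  [on edge]
    (0,4)@(1, 9): e=[30,24,-2] → ·
  covered (6 px):
    · █ · · · · · ·
    █ █ · · · · · ·
    █ █ · · · · · ·
    █ · · · · · · ·
    · · · · · · · ·
    · · · · · · · ·
    · · · · · · · ·

Z-buffer (winner per pixel, '.' = empty):
  . 1 1 1 1 . . .
  3 3 1 1 1 . . .
  3 3 . 1 1 . . .
  3 . . . 1 . . .
  . . . . . . . .
  . . 0 0 . . . .
  . 0 0 0 2 2 . .

Result: 0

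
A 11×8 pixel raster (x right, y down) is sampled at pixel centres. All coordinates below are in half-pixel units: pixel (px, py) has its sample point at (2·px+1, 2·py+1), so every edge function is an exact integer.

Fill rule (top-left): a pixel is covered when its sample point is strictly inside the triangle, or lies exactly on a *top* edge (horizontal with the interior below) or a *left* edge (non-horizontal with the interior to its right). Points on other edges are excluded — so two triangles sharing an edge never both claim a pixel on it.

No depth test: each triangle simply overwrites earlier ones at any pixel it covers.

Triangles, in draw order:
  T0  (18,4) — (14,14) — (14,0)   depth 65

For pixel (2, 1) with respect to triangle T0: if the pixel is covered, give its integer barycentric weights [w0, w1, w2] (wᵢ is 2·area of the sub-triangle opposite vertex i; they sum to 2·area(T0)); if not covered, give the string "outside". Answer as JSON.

T0:
  2·area = 56
  edge (18, 4)→(14, 14): d=(-4,10) right/bottom  bias=-1
  edge (14, 14)→(14, 0): d=(0,-14) top-left  bias=+0
  edge (14, 0)→(18, 4): d=(4,4) right/bottom  bias=-1
    (7,0)@(15, 1): e=[42,14,0] → .  [on edge]
    (7,1)@(15, 3): e=[34,14,8] → X
    (8,1)@(17, 3): e=[14,42,0] → .  [on edge]
    (7,2)@(15, 5): e=[26,14,16] → X
    (8,2)@(17, 5): e=[6,42,8] → X
    (9,2)@(19, 5): e=[-14,70,0] → .  [on edge]
    (7,3)@(15, 7): e=[18,14,24] → X
    (8,3)@(17, 7): e=[-2,42,16] → .
    (10,3)@(21, 7): e=[-42,98,0] → .  [on edge]
    (7,4)@(15, 9): e=[10,14,32] → X
    (8,4)@(17, 9): e=[-10,42,24] → .
    (7,5)@(15, 11): e=[2,14,40] → X
  covered (6 px):
    . . . . . . . . . . .
    . . . . . . . X . . .
    . . . . . . . X X . .
    . . . . . . . X . . .
    . . . . . . . X . . .
    . . . . . . . X . . .
    . . . . . . . . . . .
    . . . . . . . . . . .

Result: "outside"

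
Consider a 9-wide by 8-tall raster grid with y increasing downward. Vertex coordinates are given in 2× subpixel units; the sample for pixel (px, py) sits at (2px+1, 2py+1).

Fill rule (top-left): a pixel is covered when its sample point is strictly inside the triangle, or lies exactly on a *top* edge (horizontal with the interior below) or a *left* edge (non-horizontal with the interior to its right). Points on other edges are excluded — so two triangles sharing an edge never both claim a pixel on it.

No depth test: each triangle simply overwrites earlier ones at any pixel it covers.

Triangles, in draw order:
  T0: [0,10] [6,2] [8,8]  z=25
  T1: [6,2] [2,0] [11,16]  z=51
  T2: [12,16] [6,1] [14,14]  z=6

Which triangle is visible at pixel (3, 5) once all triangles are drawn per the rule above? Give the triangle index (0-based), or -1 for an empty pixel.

T0:
  2·area = 52
  edge (0, 10)→(6, 2): d=(6,-8) top-left  bias=+0
  edge (6, 2)→(8, 8): d=(2,6) right/bottom  bias=-1
  edge (8, 8)→(0, 10): d=(-8,2) right/bottom  bias=-1
    (2,2)@(5, 5): e=[10,12,30] → █
    (3,2)@(7, 5): e=[26,0,26] → ·  [on edge]
    (1,3)@(3, 7): e=[6,28,18] → █
    (3,3)@(7, 7): e=[38,4,10] → █
    (4,3)@(9, 7): e=[54,-8,6] → ·
    (0,4)@(1, 9): e=[2,44,6] → █
    (2,4)@(5, 9): e=[34,20,-2] → ·
    (3,4)@(7, 9): e=[50,8,-6] → ·
    (0,5)@(1, 11): e=[14,48,-10] → ·
    (1,5)@(3, 11): e=[30,36,-14] → ·
    (4,5)@(9, 11): e=[78,0,-26] → ·  [on edge]
  covered (6 px):
    · · · · · · · · ·
    · · · · · · · · ·
    · · █ · · · · · ·
    · █ █ █ · · · · ·
    █ █ · · · · · · ·
    · · · · · · · · ·
    · · · · · · · · ·
    · · · · · · · · ·
T1:
  2·area = 46  (B↔C swapped to make it positive)
  edge (6, 2)→(11, 16): d=(5,14) right/bottom  bias=-1
  edge (11, 16)→(2, 0): d=(-9,-16) top-left  bias=+0
  edge (2, 0)→(6, 2): d=(4,2) right/bottom  bias=-1
    (1,0)@(3, 1): e=[37,7,2] → █
    (2,0)@(5, 1): e=[9,39,-2] → ·
    (1,1)@(3, 3): e=[47,-11,10] → ·
    (2,1)@(5, 3): e=[19,21,6] → █
    (3,1)@(7, 3): e=[-9,53,2] → ·
    (2,2)@(5, 5): e=[29,3,14] → █
    (3,2)@(7, 5): e=[1,35,10] → █
    (4,2)@(9, 5): e=[-27,67,6] → ·
    (2,3)@(5, 7): e=[39,-15,22] → ·
    (3,3)@(7, 7): e=[11,17,18] → █
    (4,3)@(9, 7): e=[-17,49,14] → ·
    (3,4)@(7, 9): e=[21,-1,26] → ·
  covered (6 px):
    · █ · · · · · · ·
    · · █ · · · · · ·
    · · █ █ · · · · ·
    · · · █ · · · · ·
    · · · · · · · · ·
    · · · · █ · · · ·
    · · · · · · · · ·
    · · · · · · · · ·
T2:
  2·area = 42
  edge (12, 16)→(6, 1): d=(-6,-15) top-left  bias=+0
  edge (6, 1)→(14, 14): d=(8,13) right/bottom  bias=-1
  edge (14, 14)→(12, 16): d=(-2,2) right/bottom  bias=-1
    (3,1)@(7, 3): e=[3,3,36] → █
    (4,1)@(9, 3): e=[33,-23,32] → ·
    (3,2)@(7, 5): e=[-9,19,32] → ·
    (4,3)@(9, 7): e=[9,9,24] → █
    (5,3)@(11, 7): e=[39,-17,20] → ·
    (4,4)@(9, 9): e=[-3,25,20] → ·
    (5,5)@(11, 11): e=[15,15,12] → █
    (6,5)@(13, 11): e=[45,-11,8] → ·
    (8,5)@(17, 11): e=[105,-63,0] → ·  [on edge]
    (5,6)@(11, 13): e=[3,31,8] → █
    (6,6)@(13, 13): e=[33,5,4] → █
    (7,6)@(15, 13): e=[63,-21,0] → ·  [on edge]
    (6,7)@(13, 15): e=[21,21,0] → ·  [on edge]
  covered (5 px):
    · · · · · · · · ·
    · · · █ · · · · ·
    · · · · · · · · ·
    · · · · █ · · · ·
    · · · · · · · · ·
    · · · · · █ · · ·
    · · · · · █ █ · ·
    · · · · · · · · ·

Z-buffer (winner per pixel, '.' = empty):
  . 1 . . . . . . .
  . . 1 2 . . . . .
  . . 1 1 . . . . .
  . 0 0 1 2 . . . .
  0 0 . . . . . . .
  . . . . 1 2 . . .
  . . . . . 2 2 . .
  . . . . . . . . .

Result: -1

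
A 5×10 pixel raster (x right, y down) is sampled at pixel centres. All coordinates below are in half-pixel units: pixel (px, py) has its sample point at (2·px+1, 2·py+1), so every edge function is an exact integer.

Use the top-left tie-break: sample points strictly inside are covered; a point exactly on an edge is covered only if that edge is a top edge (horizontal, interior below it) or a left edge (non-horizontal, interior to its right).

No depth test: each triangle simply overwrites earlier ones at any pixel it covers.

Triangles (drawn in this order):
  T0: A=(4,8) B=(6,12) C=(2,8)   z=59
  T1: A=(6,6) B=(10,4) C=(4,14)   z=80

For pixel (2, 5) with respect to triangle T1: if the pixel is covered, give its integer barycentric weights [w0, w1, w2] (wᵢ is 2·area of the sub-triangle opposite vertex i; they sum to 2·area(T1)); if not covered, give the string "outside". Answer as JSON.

T0:
  2·area = 8
  edge (4, 8)→(6, 12): d=(2,4) right/bottom  bias=-1
  edge (6, 12)→(2, 8): d=(-4,-4) top-left  bias=+0
  edge (2, 8)→(4, 8): d=(2,0) top-left  bias=+0
    (0,3)@(1, 7): e=[10,0,-2] → ·  [on edge]
    (1,4)@(3, 9): e=[6,0,2] → #  [on edge]
    (2,4)@(5, 9): e=[-2,8,2] → ·
    (1,5)@(3, 11): e=[10,-8,6] → ·
    (2,5)@(5, 11): e=[2,0,6] → #  [on edge]
    (3,5)@(7, 11): e=[-6,8,6] → ·
    (2,6)@(5, 13): e=[6,-8,10] → ·
    (3,6)@(7, 13): e=[-2,0,10] → ·  [on edge]
    (4,7)@(9, 15): e=[-6,0,14] → ·  [on edge]
  covered (2 px):
    · · · · ·
    · · · · ·
    · · · · ·
    · · · · ·
    · # · · ·
    · · # · ·
    · · · · ·
    · · · · ·
    · · · · ·
    · · · · ·
T1:
  2·area = 28
  edge (6, 6)→(10, 4): d=(4,-2) top-left  bias=+0
  edge (10, 4)→(4, 14): d=(-6,10) right/bottom  bias=-1
  edge (4, 14)→(6, 6): d=(2,-8) top-left  bias=+0
    (4,2)@(9, 5): e=[2,4,22] → #
    (3,3)@(7, 7): e=[6,12,10] → #
    (4,3)@(9, 7): e=[10,-8,26] → ·
    (3,4)@(7, 9): e=[14,0,14] → ·  [on edge]
    (2,5)@(5, 11): e=[18,8,2] → #
    (3,5)@(7, 11): e=[22,-12,18] → ·
    (2,6)@(5, 13): e=[26,-4,6] → ·
    (0,9)@(1, 19): e=[42,0,-14] → ·  [on edge]
  covered (3 px):
    · · · · ·
    · · · · ·
    · · · · #
    · · · # ·
    · · · · ·
    · · # · ·
    · · · · ·
    · · · · ·
    · · · · ·
    · · · · ·

Final: [8,2,18]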